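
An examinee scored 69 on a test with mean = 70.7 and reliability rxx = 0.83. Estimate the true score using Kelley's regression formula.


T_est = rxx * X + (1 - rxx) * mean
T_est = 0.83 * 69 + 0.17 * 70.7
T_est = 57.27 + 12.019
T_est = 69.289

69.289


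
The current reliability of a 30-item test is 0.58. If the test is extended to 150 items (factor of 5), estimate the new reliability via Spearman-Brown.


r_new = (n * rxx) / (1 + (n-1) * rxx)
r_new = (5 * 0.58) / (1 + 4 * 0.58)
r_new = 2.9 / 3.32
r_new = 0.8735

0.8735


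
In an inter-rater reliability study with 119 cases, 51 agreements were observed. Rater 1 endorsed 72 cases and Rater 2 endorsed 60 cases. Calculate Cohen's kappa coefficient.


P_o = 51/119 = 0.428571
P_e = (72*60 + 47*59) / 14161 = 0.500883
kappa = (P_o - P_e) / (1 - P_e)
kappa = (0.428571 - 0.500883) / (1 - 0.500883)
kappa = -0.1449

-0.1449


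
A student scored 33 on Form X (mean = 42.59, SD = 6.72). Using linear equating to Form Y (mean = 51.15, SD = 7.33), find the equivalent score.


slope = SD_Y / SD_X = 7.33 / 6.72 ~ 1.0908
intercept = mean_Y - slope * mean_X = 51.15 - (7.33 / 6.72) * 42.59 ~ 4.6939
Y = slope * X + intercept. To avoid rounding drift from the rounded slope/intercept, evaluate the equivalent form Y = mean_Y + SD_Y * (X - mean_X) / SD_X at full precision:
Y = 51.15 + 7.33 * (33 - 42.59) / 6.72
Y = 51.15 - 7.33 * 9.59 / 6.72
Y = 51.15 - 70.2947 / 6.72
Y = 51.15 - 10.4605
Y = 40.6895

40.6895


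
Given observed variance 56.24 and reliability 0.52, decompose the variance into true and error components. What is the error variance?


var_true = rxx * var_obs = 0.52 * 56.24 = 29.2448
var_error = var_obs - var_true
var_error = 56.24 - 29.2448
var_error = 26.9952

26.9952


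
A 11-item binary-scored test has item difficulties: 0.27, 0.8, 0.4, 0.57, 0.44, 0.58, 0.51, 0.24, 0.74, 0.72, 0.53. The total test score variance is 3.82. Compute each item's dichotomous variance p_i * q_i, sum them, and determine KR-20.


For each item, compute p_i * q_i:
  Item 1: 0.27 * 0.73 = 0.1971
  Item 2: 0.8 * 0.2 = 0.16
  Item 3: 0.4 * 0.6 = 0.24
  Item 4: 0.57 * 0.43 = 0.2451
  Item 5: 0.44 * 0.56 = 0.2464
  Item 6: 0.58 * 0.42 = 0.2436
  Item 7: 0.51 * 0.49 = 0.2499
  Item 8: 0.24 * 0.76 = 0.1824
  Item 9: 0.74 * 0.26 = 0.1924
  Item 10: 0.72 * 0.28 = 0.2016
  Item 11: 0.53 * 0.47 = 0.2491
Sum(p_i * q_i) = 0.1971 + 0.16 + 0.24 + 0.2451 + 0.2464 + 0.2436 + 0.2499 + 0.1824 + 0.1924 + 0.2016 + 0.2491 = 2.4076
KR-20 = (k/(k-1)) * (1 - Sum(p_i*q_i) / Var_total)
= (11/10) * (1 - 2.4076/3.82)
= 1.1 * 0.3697
KR-20 = 0.4067

0.4067


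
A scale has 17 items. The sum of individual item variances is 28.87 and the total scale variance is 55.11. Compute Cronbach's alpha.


alpha = (k/(k-1)) * (1 - sum(si^2)/s_total^2)
= (17/16) * (1 - 28.87/55.11)
alpha = 0.5059

0.5059


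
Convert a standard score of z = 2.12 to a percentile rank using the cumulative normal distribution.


CDF(z) = 0.5 * (1 + erf(z/sqrt(2)))
erf(1.4991) = 0.966
CDF = 0.983
Percentile rank = 0.983 * 100 = 98.3

98.3


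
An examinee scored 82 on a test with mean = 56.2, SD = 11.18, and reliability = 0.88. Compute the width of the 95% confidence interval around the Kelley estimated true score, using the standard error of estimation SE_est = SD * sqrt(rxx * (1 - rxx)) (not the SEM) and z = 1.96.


True score estimate = 0.88*82 + 0.12*56.2 = 78.904
SE_est = SD * sqrt(rxx * (1 - rxx)) = 11.18 * sqrt(0.88 * 0.12) = 11.18 * sqrt(0.1056) = 3.63307
CI = T_est +/- z * SE_est, so width = 2 * z * SE_est = 2 * 1.96 * 3.63307
Width = 14.2416

14.2416


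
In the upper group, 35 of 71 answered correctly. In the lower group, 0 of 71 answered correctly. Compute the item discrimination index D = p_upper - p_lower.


p_upper = 35/71 = 0.493
p_lower = 0/71 = 0.0
D = 0.493 - 0.0 = 0.493

0.493


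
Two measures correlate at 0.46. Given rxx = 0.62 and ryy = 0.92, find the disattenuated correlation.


r_corrected = rxy / sqrt(rxx * ryy)
= 0.46 / sqrt(0.62 * 0.92)
= 0.46 / sqrt(0.5704)
= 0.46 / 0.755248
r_corrected = 0.6091

0.6091


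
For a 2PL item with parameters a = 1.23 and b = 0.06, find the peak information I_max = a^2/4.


For 2PL, max info at theta = b = 0.06
I_max = a^2 / 4 = 1.23^2 / 4
= 1.5129 / 4
I_max = 0.3782

0.3782


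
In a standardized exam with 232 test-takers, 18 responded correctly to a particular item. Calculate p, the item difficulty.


Item difficulty p = number correct / total examinees
p = 18 / 232
p = 0.0776

0.0776


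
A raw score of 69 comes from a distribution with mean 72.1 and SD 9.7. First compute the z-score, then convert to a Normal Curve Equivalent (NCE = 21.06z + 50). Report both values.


z = (X - mean) / SD = (69 - 72.1) / 9.7
z = -3.1 / 9.7
z = -0.3196
NCE = NCE = 21.06z + 50
Carry z at full precision (z = -3.1 / 9.7) into the conversion:
NCE = 21.06 * (-3.1 / 9.7) + 50 = -65.286 / 9.7 + 50
NCE = -6.7305 + 50
NCE = 43.2695

43.2695


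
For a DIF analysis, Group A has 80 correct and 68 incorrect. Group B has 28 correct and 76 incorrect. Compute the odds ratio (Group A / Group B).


Odds_A = 80/68 = 1.1765
Odds_B = 28/76 = 0.3684
OR = Odds_A / Odds_B = 1.1765 / 0.3684
Exactly, OR = (80 * 76) / (68 * 28) = 6080 / 1904
OR = 3.1933

3.1933


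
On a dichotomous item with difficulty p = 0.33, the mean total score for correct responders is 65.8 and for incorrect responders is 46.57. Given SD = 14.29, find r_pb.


q = 1 - p = 0.67
rpb = ((M1 - M0) / SD) * sqrt(p * q)
rpb = ((65.8 - 46.57) / 14.29) * sqrt(0.33 * 0.67)
rpb = 0.6328

0.6328


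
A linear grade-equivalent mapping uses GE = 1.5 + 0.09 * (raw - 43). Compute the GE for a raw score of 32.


raw - median = 32 - 43 = -11
slope * diff = 0.09 * -11 = -0.99
GE = 1.5 + -0.99
GE = 0.51

0.51


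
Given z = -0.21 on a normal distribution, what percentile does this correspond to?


CDF(z) = 0.5 * (1 + erf(z/sqrt(2)))
erf(-0.1485) = -0.1663
CDF = 0.4168
Percentile rank = 0.4168 * 100 = 41.68

41.68


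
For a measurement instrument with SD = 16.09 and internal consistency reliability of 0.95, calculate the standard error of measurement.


SEM = SD * sqrt(1 - rxx)
SEM = 16.09 * sqrt(1 - 0.95)
SEM = 16.09 * sqrt(0.05) = 16.09 * 0.223607
SEM = 3.5978

3.5978


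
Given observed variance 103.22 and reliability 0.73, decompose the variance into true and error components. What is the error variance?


var_true = rxx * var_obs = 0.73 * 103.22 = 75.3506
var_error = var_obs - var_true
var_error = 103.22 - 75.3506
var_error = 27.8694

27.8694


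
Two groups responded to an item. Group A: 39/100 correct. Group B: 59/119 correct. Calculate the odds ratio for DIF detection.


Odds_A = 39/61 = 0.6393
Odds_B = 59/60 = 0.9833
OR = Odds_A / Odds_B = 0.6393 / 0.9833
Exactly, OR = (39 * 60) / (61 * 59) = 2340 / 3599
OR = 0.6502

0.6502


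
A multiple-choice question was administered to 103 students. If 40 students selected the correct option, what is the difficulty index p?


Item difficulty p = number correct / total examinees
p = 40 / 103
p = 0.3883

0.3883


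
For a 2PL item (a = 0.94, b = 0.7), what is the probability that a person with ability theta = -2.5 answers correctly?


a*(theta - b) = 0.94 * (-2.5 - 0.7) = -3.008
exp(--3.008) = 20.2469
P = 1 / (1 + 20.2469)
P = 0.0471

0.0471


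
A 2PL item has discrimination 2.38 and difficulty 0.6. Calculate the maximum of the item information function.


For 2PL, max info at theta = b = 0.6
I_max = a^2 / 4 = 2.38^2 / 4
= 5.6644 / 4
I_max = 1.4161

1.4161


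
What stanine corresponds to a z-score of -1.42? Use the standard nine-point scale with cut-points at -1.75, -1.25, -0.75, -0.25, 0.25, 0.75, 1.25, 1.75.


Stanine boundaries: [-1.75, -1.25, -0.75, -0.25, 0.25, 0.75, 1.25, 1.75]
z = -1.42
Check each boundary:
  z >= -1.75 -> could be stanine 2
  z < -1.25
  z < -0.75
  z < -0.25
  z < 0.25
  z < 0.75
  z < 1.25
  z < 1.75
Highest qualifying boundary gives stanine = 2

2


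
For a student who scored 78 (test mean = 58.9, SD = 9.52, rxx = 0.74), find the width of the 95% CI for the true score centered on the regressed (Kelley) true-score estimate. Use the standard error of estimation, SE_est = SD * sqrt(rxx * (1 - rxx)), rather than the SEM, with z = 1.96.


True score estimate = 0.74*78 + 0.26*58.9 = 73.034
SE_est = SD * sqrt(rxx * (1 - rxx)) = 9.52 * sqrt(0.74 * 0.26) = 9.52 * sqrt(0.1924) = 4.175798
CI = T_est +/- z * SE_est, so width = 2 * z * SE_est = 2 * 1.96 * 4.175798
Width = 16.3691

16.3691


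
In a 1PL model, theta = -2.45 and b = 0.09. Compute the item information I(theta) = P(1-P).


P = 1/(1+exp(-(-2.45-0.09))) = 0.0731
I = P*(1-P) = 0.0731 * 0.9269
I = 0.0678

0.0678


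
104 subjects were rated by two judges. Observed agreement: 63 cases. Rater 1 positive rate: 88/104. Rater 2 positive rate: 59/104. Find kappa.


P_o = 63/104 = 0.605769
P_e = (88*59 + 16*45) / 10816 = 0.546598
kappa = (P_o - P_e) / (1 - P_e)
kappa = (0.605769 - 0.546598) / (1 - 0.546598)
kappa = 0.1305

0.1305


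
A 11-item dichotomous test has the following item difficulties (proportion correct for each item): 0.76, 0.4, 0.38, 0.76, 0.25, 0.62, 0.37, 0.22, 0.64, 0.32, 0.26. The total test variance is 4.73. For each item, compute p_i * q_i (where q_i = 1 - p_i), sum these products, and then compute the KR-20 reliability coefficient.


For each item, compute p_i * q_i:
  Item 1: 0.76 * 0.24 = 0.1824
  Item 2: 0.4 * 0.6 = 0.24
  Item 3: 0.38 * 0.62 = 0.2356
  Item 4: 0.76 * 0.24 = 0.1824
  Item 5: 0.25 * 0.75 = 0.1875
  Item 6: 0.62 * 0.38 = 0.2356
  Item 7: 0.37 * 0.63 = 0.2331
  Item 8: 0.22 * 0.78 = 0.1716
  Item 9: 0.64 * 0.36 = 0.2304
  Item 10: 0.32 * 0.68 = 0.2176
  Item 11: 0.26 * 0.74 = 0.1924
Sum(p_i * q_i) = 0.1824 + 0.24 + 0.2356 + 0.1824 + 0.1875 + 0.2356 + 0.2331 + 0.1716 + 0.2304 + 0.2176 + 0.1924 = 2.3086
KR-20 = (k/(k-1)) * (1 - Sum(p_i*q_i) / Var_total)
= (11/10) * (1 - 2.3086/4.73)
= 1.1 * 0.5119
KR-20 = 0.5631

0.5631


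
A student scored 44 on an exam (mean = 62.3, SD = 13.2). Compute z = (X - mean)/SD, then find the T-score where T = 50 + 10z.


z = (X - mean) / SD = (44 - 62.3) / 13.2
z = -18.3 / 13.2
z = -1.3864
T-score = T = 50 + 10z
Carry z at full precision (z = -18.3 / 13.2) into the conversion:
T-score = 50 + 10 * (-18.3 / 13.2) = 50 + -183 / 13.2
T-score = 50 + -13.8636
T-score = 36.1364

36.1364


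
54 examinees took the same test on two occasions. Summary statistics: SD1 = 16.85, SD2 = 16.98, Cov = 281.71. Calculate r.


r = cov(X,Y) / (SD_X * SD_Y)
r = 281.71 / (16.85 * 16.98)
r = 281.71 / 286.113
r = 0.9846

0.9846


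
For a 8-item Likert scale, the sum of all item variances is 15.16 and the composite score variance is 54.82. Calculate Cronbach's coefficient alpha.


alpha = (k/(k-1)) * (1 - sum(si^2)/s_total^2)
= (8/7) * (1 - 15.16/54.82)
alpha = 0.8268

0.8268


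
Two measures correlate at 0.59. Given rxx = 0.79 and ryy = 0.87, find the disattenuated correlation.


r_corrected = rxy / sqrt(rxx * ryy)
= 0.59 / sqrt(0.79 * 0.87)
= 0.59 / sqrt(0.6873)
= 0.59 / 0.829036
r_corrected = 0.7117

0.7117


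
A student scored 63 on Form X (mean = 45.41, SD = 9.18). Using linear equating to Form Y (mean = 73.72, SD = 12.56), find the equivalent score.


slope = SD_Y / SD_X = 12.56 / 9.18 ~ 1.3682
intercept = mean_Y - slope * mean_X = 73.72 - (12.56 / 9.18) * 45.41 ~ 11.5904
Y = slope * X + intercept. To avoid rounding drift from the rounded slope/intercept, evaluate the equivalent form Y = mean_Y + SD_Y * (X - mean_X) / SD_X at full precision:
Y = 73.72 + 12.56 * (63 - 45.41) / 9.18
Y = 73.72 + 12.56 * 17.59 / 9.18
Y = 73.72 + 220.9304 / 9.18
Y = 73.72 + 24.0665
Y = 97.7865

97.7865


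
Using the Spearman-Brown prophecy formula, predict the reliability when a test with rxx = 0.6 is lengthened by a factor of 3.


r_new = (n * rxx) / (1 + (n-1) * rxx)
r_new = (3 * 0.6) / (1 + 2 * 0.6)
r_new = 1.8 / 2.2
r_new = 0.8182

0.8182


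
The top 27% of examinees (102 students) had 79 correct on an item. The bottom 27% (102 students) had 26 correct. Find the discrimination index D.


p_upper = 79/102 = 0.7745
p_lower = 26/102 = 0.2549
D = 0.7745 - 0.2549 = 0.5196

0.5196


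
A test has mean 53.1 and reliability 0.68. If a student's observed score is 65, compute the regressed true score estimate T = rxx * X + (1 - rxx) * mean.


T_est = rxx * X + (1 - rxx) * mean
T_est = 0.68 * 65 + 0.32 * 53.1
T_est = 44.2 + 16.992
T_est = 61.192

61.192


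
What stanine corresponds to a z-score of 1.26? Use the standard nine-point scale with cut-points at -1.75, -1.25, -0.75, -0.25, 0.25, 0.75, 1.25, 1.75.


Stanine boundaries: [-1.75, -1.25, -0.75, -0.25, 0.25, 0.75, 1.25, 1.75]
z = 1.26
Check each boundary:
  z >= -1.75 -> could be stanine 2
  z >= -1.25 -> could be stanine 3
  z >= -0.75 -> could be stanine 4
  z >= -0.25 -> could be stanine 5
  z >= 0.25 -> could be stanine 6
  z >= 0.75 -> could be stanine 7
  z >= 1.25 -> could be stanine 8
  z < 1.75
Highest qualifying boundary gives stanine = 8

8


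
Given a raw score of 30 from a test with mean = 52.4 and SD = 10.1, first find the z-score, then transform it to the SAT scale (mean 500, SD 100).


z = (X - mean) / SD = (30 - 52.4) / 10.1
z = -22.4 / 10.1
z = -2.2178
SAT-scale = SAT = 500 + 100z
Carry z at full precision (z = -22.4 / 10.1) into the conversion:
SAT-scale = 500 + 100 * (-22.4 / 10.1) = 500 + -2240 / 10.1
SAT-scale = 500 + -221.7822
SAT-scale = 278.2178

278.2178


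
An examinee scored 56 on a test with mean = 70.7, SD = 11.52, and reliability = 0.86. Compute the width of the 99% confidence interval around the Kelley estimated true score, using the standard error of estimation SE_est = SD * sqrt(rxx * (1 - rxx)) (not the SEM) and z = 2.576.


True score estimate = 0.86*56 + 0.14*70.7 = 58.058
SE_est = SD * sqrt(rxx * (1 - rxx)) = 11.52 * sqrt(0.86 * 0.14) = 11.52 * sqrt(0.1204) = 3.997291
CI = T_est +/- z * SE_est, so width = 2 * z * SE_est = 2 * 2.576 * 3.997291
Width = 20.594

20.594


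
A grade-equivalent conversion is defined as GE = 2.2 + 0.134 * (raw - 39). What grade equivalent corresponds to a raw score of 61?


raw - median = 61 - 39 = 22
slope * diff = 0.134 * 22 = 2.948
GE = 2.2 + 2.948
GE = 5.148

5.148


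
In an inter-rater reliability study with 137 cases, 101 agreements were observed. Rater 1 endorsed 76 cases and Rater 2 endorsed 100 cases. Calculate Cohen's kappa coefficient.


P_o = 101/137 = 0.737226
P_e = (76*100 + 61*37) / 18769 = 0.525174
kappa = (P_o - P_e) / (1 - P_e)
kappa = (0.737226 - 0.525174) / (1 - 0.525174)
kappa = 0.4466

0.4466


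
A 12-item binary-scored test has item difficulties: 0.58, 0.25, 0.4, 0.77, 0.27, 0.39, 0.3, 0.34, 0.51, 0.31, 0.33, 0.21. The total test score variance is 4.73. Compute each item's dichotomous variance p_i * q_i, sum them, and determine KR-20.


For each item, compute p_i * q_i:
  Item 1: 0.58 * 0.42 = 0.2436
  Item 2: 0.25 * 0.75 = 0.1875
  Item 3: 0.4 * 0.6 = 0.24
  Item 4: 0.77 * 0.23 = 0.1771
  Item 5: 0.27 * 0.73 = 0.1971
  Item 6: 0.39 * 0.61 = 0.2379
  Item 7: 0.3 * 0.7 = 0.21
  Item 8: 0.34 * 0.66 = 0.2244
  Item 9: 0.51 * 0.49 = 0.2499
  Item 10: 0.31 * 0.69 = 0.2139
  Item 11: 0.33 * 0.67 = 0.2211
  Item 12: 0.21 * 0.79 = 0.1659
Sum(p_i * q_i) = 0.2436 + 0.1875 + 0.24 + 0.1771 + 0.1971 + 0.2379 + 0.21 + 0.2244 + 0.2499 + 0.2139 + 0.2211 + 0.1659 = 2.5684
KR-20 = (k/(k-1)) * (1 - Sum(p_i*q_i) / Var_total)
= (12/11) * (1 - 2.5684/4.73)
= 1.0909 * 0.457
KR-20 = 0.4985

0.4985


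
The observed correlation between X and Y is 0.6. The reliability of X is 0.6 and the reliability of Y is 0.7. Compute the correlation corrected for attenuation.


r_corrected = rxy / sqrt(rxx * ryy)
= 0.6 / sqrt(0.6 * 0.7)
= 0.6 / sqrt(0.42)
= 0.6 / 0.648074
r_corrected = 0.9258

0.9258


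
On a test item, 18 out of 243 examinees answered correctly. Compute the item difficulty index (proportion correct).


Item difficulty p = number correct / total examinees
p = 18 / 243
p = 0.0741

0.0741


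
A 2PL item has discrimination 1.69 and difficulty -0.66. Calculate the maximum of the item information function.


For 2PL, max info at theta = b = -0.66
I_max = a^2 / 4 = 1.69^2 / 4
= 2.8561 / 4
I_max = 0.714

0.714


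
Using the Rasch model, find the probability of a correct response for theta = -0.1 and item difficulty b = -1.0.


theta - b = -0.1 - -1.0 = 0.9
exp(-(theta - b)) = exp(-0.9) = 0.4066
P = 1 / (1 + 0.4066)
P = 0.7109

0.7109


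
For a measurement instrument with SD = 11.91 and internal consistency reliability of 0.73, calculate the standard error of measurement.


SEM = SD * sqrt(1 - rxx)
SEM = 11.91 * sqrt(1 - 0.73)
SEM = 11.91 * sqrt(0.27) = 11.91 * 0.519615
SEM = 6.1886

6.1886


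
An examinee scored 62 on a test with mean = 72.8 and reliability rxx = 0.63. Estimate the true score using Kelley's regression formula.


T_est = rxx * X + (1 - rxx) * mean
T_est = 0.63 * 62 + 0.37 * 72.8
T_est = 39.06 + 26.936
T_est = 65.996

65.996


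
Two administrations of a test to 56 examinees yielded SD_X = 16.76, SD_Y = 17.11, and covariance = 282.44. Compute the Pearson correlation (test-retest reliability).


r = cov(X,Y) / (SD_X * SD_Y)
r = 282.44 / (16.76 * 17.11)
r = 282.44 / 286.7636
r = 0.9849

0.9849


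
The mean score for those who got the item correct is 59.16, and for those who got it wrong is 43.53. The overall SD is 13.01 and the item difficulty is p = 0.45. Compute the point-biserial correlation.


q = 1 - p = 0.55
rpb = ((M1 - M0) / SD) * sqrt(p * q)
rpb = ((59.16 - 43.53) / 13.01) * sqrt(0.45 * 0.55)
rpb = 0.5977

0.5977


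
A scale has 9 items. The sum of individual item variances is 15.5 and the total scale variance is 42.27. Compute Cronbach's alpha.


alpha = (k/(k-1)) * (1 - sum(si^2)/s_total^2)
= (9/8) * (1 - 15.5/42.27)
alpha = 0.7125

0.7125


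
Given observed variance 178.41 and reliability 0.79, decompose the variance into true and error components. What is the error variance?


var_true = rxx * var_obs = 0.79 * 178.41 = 140.9439
var_error = var_obs - var_true
var_error = 178.41 - 140.9439
var_error = 37.4661

37.4661


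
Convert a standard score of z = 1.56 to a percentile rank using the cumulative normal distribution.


CDF(z) = 0.5 * (1 + erf(z/sqrt(2)))
erf(1.1031) = 0.8812
CDF = 0.9406
Percentile rank = 0.9406 * 100 = 94.06

94.06


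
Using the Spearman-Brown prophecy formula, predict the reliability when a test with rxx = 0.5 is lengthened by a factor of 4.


r_new = (n * rxx) / (1 + (n-1) * rxx)
r_new = (4 * 0.5) / (1 + 3 * 0.5)
r_new = 2.0 / 2.5
r_new = 0.8

0.8


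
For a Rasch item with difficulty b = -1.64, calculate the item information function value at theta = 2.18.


P = 1/(1+exp(-(2.18--1.64))) = 0.9785
I = P*(1-P) = 0.9785 * 0.0215
I = 0.021

0.021


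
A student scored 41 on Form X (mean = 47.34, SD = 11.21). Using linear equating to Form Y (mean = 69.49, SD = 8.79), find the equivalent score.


slope = SD_Y / SD_X = 8.79 / 11.21 ~ 0.7841
intercept = mean_Y - slope * mean_X = 69.49 - (8.79 / 11.21) * 47.34 ~ 32.3697
Y = slope * X + intercept. To avoid rounding drift from the rounded slope/intercept, evaluate the equivalent form Y = mean_Y + SD_Y * (X - mean_X) / SD_X at full precision:
Y = 69.49 + 8.79 * (41 - 47.34) / 11.21
Y = 69.49 - 8.79 * 6.34 / 11.21
Y = 69.49 - 55.7286 / 11.21
Y = 69.49 - 4.9713
Y = 64.5187

64.5187


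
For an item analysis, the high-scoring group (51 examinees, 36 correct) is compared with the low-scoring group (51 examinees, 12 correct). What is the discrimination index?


p_upper = 36/51 = 0.7059
p_lower = 12/51 = 0.2353
D = 0.7059 - 0.2353 = 0.4706

0.4706


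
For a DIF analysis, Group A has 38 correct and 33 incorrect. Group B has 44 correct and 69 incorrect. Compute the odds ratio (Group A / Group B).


Odds_A = 38/33 = 1.1515
Odds_B = 44/69 = 0.6377
OR = Odds_A / Odds_B = 1.1515 / 0.6377
Exactly, OR = (38 * 69) / (33 * 44) = 2622 / 1452
OR = 1.8058

1.8058


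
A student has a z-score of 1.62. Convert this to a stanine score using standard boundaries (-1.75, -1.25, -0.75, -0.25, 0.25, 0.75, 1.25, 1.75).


Stanine boundaries: [-1.75, -1.25, -0.75, -0.25, 0.25, 0.75, 1.25, 1.75]
z = 1.62
Check each boundary:
  z >= -1.75 -> could be stanine 2
  z >= -1.25 -> could be stanine 3
  z >= -0.75 -> could be stanine 4
  z >= -0.25 -> could be stanine 5
  z >= 0.25 -> could be stanine 6
  z >= 0.75 -> could be stanine 7
  z >= 1.25 -> could be stanine 8
  z < 1.75
Highest qualifying boundary gives stanine = 8

8


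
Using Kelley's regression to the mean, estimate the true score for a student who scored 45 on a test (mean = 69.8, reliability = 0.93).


T_est = rxx * X + (1 - rxx) * mean
T_est = 0.93 * 45 + 0.07 * 69.8
T_est = 41.85 + 4.886
T_est = 46.736

46.736


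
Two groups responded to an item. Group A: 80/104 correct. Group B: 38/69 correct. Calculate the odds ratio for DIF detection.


Odds_A = 80/24 = 3.3333
Odds_B = 38/31 = 1.2258
OR = Odds_A / Odds_B = 3.3333 / 1.2258
Exactly, OR = (80 * 31) / (24 * 38) = 2480 / 912
OR = 2.7193

2.7193


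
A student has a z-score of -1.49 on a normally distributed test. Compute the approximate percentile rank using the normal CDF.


CDF(z) = 0.5 * (1 + erf(z/sqrt(2)))
erf(-1.0536) = -0.8638
CDF = 0.0681
Percentile rank = 0.0681 * 100 = 6.81

6.81


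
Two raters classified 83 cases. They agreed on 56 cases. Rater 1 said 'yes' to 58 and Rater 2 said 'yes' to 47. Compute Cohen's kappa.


P_o = 56/83 = 0.674699
P_e = (58*47 + 25*36) / 6889 = 0.526346
kappa = (P_o - P_e) / (1 - P_e)
kappa = (0.674699 - 0.526346) / (1 - 0.526346)
kappa = 0.3132

0.3132


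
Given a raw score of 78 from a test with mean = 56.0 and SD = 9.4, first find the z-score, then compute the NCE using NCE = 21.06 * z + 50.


z = (X - mean) / SD = (78 - 56.0) / 9.4
z = 22.0 / 9.4
z = 2.3404
NCE = NCE = 21.06z + 50
Carry z at full precision (z = 22.0 / 9.4) into the conversion:
NCE = 21.06 * (22.0 / 9.4) + 50 = 463.32 / 9.4 + 50
NCE = 49.2894 + 50
NCE = 99.2894

99.2894


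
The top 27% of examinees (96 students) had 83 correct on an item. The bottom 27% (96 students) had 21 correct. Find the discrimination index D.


p_upper = 83/96 = 0.8646
p_lower = 21/96 = 0.2188
D = 0.8646 - 0.2188 = 0.6458

0.6458


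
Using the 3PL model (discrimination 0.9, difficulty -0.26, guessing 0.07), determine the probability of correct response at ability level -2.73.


logit = 0.9*(-2.73 - -0.26) = -2.223
P* = 1/(1 + exp(--2.223)) = 0.0977
P = 0.07 + (1 - 0.07) * 0.0977
P = 0.1609

0.1609


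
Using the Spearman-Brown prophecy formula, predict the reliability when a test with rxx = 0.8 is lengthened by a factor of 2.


r_new = (n * rxx) / (1 + (n-1) * rxx)
r_new = (2 * 0.8) / (1 + 1 * 0.8)
r_new = 1.6 / 1.8
r_new = 0.8889

0.8889


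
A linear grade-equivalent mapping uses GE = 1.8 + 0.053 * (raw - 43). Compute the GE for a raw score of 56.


raw - median = 56 - 43 = 13
slope * diff = 0.053 * 13 = 0.689
GE = 1.8 + 0.689
GE = 2.489

2.489


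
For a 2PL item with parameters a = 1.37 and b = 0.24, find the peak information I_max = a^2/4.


For 2PL, max info at theta = b = 0.24
I_max = a^2 / 4 = 1.37^2 / 4
= 1.8769 / 4
I_max = 0.4692

0.4692


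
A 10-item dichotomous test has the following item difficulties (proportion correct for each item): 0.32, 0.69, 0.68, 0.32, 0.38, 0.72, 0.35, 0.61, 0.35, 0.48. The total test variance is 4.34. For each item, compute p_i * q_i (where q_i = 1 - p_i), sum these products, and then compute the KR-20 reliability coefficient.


For each item, compute p_i * q_i:
  Item 1: 0.32 * 0.68 = 0.2176
  Item 2: 0.69 * 0.31 = 0.2139
  Item 3: 0.68 * 0.32 = 0.2176
  Item 4: 0.32 * 0.68 = 0.2176
  Item 5: 0.38 * 0.62 = 0.2356
  Item 6: 0.72 * 0.28 = 0.2016
  Item 7: 0.35 * 0.65 = 0.2275
  Item 8: 0.61 * 0.39 = 0.2379
  Item 9: 0.35 * 0.65 = 0.2275
  Item 10: 0.48 * 0.52 = 0.2496
Sum(p_i * q_i) = 0.2176 + 0.2139 + 0.2176 + 0.2176 + 0.2356 + 0.2016 + 0.2275 + 0.2379 + 0.2275 + 0.2496 = 2.2464
KR-20 = (k/(k-1)) * (1 - Sum(p_i*q_i) / Var_total)
= (10/9) * (1 - 2.2464/4.34)
= 1.1111 * 0.4824
KR-20 = 0.536

0.536


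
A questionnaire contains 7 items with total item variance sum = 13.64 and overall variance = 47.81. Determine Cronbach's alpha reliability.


alpha = (k/(k-1)) * (1 - sum(si^2)/s_total^2)
= (7/6) * (1 - 13.64/47.81)
alpha = 0.8338

0.8338


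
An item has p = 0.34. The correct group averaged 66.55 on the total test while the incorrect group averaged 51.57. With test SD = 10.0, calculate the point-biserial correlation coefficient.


q = 1 - p = 0.66
rpb = ((M1 - M0) / SD) * sqrt(p * q)
rpb = ((66.55 - 51.57) / 10.0) * sqrt(0.34 * 0.66)
rpb = 0.7096

0.7096


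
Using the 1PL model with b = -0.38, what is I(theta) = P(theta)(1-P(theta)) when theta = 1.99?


P = 1/(1+exp(-(1.99--0.38))) = 0.9145
I = P*(1-P) = 0.9145 * 0.0855
I = 0.0782

0.0782


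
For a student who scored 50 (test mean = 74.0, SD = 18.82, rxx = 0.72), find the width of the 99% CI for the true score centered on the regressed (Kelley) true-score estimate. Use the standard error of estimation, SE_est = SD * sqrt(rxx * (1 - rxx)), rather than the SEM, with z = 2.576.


True score estimate = 0.72*50 + 0.28*74.0 = 56.72
SE_est = SD * sqrt(rxx * (1 - rxx)) = 18.82 * sqrt(0.72 * 0.28) = 18.82 * sqrt(0.2016) = 8.450159
CI = T_est +/- z * SE_est, so width = 2 * z * SE_est = 2 * 2.576 * 8.450159
Width = 43.5352

43.5352


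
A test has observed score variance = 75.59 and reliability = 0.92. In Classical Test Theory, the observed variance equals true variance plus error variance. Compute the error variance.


var_true = rxx * var_obs = 0.92 * 75.59 = 69.5428
var_error = var_obs - var_true
var_error = 75.59 - 69.5428
var_error = 6.0472

6.0472


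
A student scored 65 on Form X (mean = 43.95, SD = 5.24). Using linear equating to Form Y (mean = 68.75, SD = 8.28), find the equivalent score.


slope = SD_Y / SD_X = 8.28 / 5.24 ~ 1.5802
intercept = mean_Y - slope * mean_X = 68.75 - (8.28 / 5.24) * 43.95 ~ -0.6977
Y = slope * X + intercept. To avoid rounding drift from the rounded slope/intercept, evaluate the equivalent form Y = mean_Y + SD_Y * (X - mean_X) / SD_X at full precision:
Y = 68.75 + 8.28 * (65 - 43.95) / 5.24
Y = 68.75 + 8.28 * 21.05 / 5.24
Y = 68.75 + 174.294 / 5.24
Y = 68.75 + 33.2622
Y = 102.0122

102.0122


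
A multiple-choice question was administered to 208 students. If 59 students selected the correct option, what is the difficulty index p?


Item difficulty p = number correct / total examinees
p = 59 / 208
p = 0.2837

0.2837


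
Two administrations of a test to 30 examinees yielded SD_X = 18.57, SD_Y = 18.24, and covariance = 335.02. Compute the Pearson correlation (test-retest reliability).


r = cov(X,Y) / (SD_X * SD_Y)
r = 335.02 / (18.57 * 18.24)
r = 335.02 / 338.7168
r = 0.9891

0.9891


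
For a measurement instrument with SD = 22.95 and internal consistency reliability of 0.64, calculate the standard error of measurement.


SEM = SD * sqrt(1 - rxx)
SEM = 22.95 * sqrt(1 - 0.64)
SEM = 22.95 * sqrt(0.36) = 22.95 * 0.6
SEM = 13.77

13.77


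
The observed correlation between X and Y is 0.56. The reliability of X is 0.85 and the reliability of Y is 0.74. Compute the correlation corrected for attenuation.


r_corrected = rxy / sqrt(rxx * ryy)
= 0.56 / sqrt(0.85 * 0.74)
= 0.56 / sqrt(0.629)
= 0.56 / 0.793095
r_corrected = 0.7061

0.7061


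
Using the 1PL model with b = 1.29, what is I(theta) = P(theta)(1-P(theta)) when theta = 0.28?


P = 1/(1+exp(-(0.28-1.29))) = 0.267
I = P*(1-P) = 0.267 * 0.733
I = 0.1957

0.1957


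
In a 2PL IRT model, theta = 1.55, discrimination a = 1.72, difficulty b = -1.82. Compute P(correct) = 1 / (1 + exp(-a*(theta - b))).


a*(theta - b) = 1.72 * (1.55 - -1.82) = 5.7964
exp(-5.7964) = 0.003
P = 1 / (1 + 0.003)
P = 0.997

0.997


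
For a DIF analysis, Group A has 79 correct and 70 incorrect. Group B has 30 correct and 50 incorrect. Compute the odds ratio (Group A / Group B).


Odds_A = 79/70 = 1.1286
Odds_B = 30/50 = 0.6
OR = Odds_A / Odds_B = 1.1286 / 0.6
Exactly, OR = (79 * 50) / (70 * 30) = 3950 / 2100
OR = 1.881

1.881


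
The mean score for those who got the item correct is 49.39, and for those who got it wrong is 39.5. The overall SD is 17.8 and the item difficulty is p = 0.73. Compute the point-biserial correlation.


q = 1 - p = 0.27
rpb = ((M1 - M0) / SD) * sqrt(p * q)
rpb = ((49.39 - 39.5) / 17.8) * sqrt(0.73 * 0.27)
rpb = 0.2467

0.2467


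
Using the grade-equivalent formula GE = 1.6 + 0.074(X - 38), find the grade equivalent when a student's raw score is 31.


raw - median = 31 - 38 = -7
slope * diff = 0.074 * -7 = -0.518
GE = 1.6 + -0.518
GE = 1.082

1.082


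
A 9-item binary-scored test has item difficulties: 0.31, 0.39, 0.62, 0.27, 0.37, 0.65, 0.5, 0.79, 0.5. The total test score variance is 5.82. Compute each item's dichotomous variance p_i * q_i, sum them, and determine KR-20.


For each item, compute p_i * q_i:
  Item 1: 0.31 * 0.69 = 0.2139
  Item 2: 0.39 * 0.61 = 0.2379
  Item 3: 0.62 * 0.38 = 0.2356
  Item 4: 0.27 * 0.73 = 0.1971
  Item 5: 0.37 * 0.63 = 0.2331
  Item 6: 0.65 * 0.35 = 0.2275
  Item 7: 0.5 * 0.5 = 0.25
  Item 8: 0.79 * 0.21 = 0.1659
  Item 9: 0.5 * 0.5 = 0.25
Sum(p_i * q_i) = 0.2139 + 0.2379 + 0.2356 + 0.1971 + 0.2331 + 0.2275 + 0.25 + 0.1659 + 0.25 = 2.011
KR-20 = (k/(k-1)) * (1 - Sum(p_i*q_i) / Var_total)
= (9/8) * (1 - 2.011/5.82)
= 1.125 * 0.6545
KR-20 = 0.7363

0.7363


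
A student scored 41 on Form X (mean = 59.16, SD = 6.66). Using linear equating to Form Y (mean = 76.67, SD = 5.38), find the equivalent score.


slope = SD_Y / SD_X = 5.38 / 6.66 ~ 0.8078
intercept = mean_Y - slope * mean_X = 76.67 - (5.38 / 6.66) * 59.16 ~ 28.8801
Y = slope * X + intercept. To avoid rounding drift from the rounded slope/intercept, evaluate the equivalent form Y = mean_Y + SD_Y * (X - mean_X) / SD_X at full precision:
Y = 76.67 + 5.38 * (41 - 59.16) / 6.66
Y = 76.67 - 5.38 * 18.16 / 6.66
Y = 76.67 - 97.7008 / 6.66
Y = 76.67 - 14.6698
Y = 62.0002

62.0002


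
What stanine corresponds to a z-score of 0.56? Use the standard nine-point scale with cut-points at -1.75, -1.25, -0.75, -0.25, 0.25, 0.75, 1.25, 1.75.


Stanine boundaries: [-1.75, -1.25, -0.75, -0.25, 0.25, 0.75, 1.25, 1.75]
z = 0.56
Check each boundary:
  z >= -1.75 -> could be stanine 2
  z >= -1.25 -> could be stanine 3
  z >= -0.75 -> could be stanine 4
  z >= -0.25 -> could be stanine 5
  z >= 0.25 -> could be stanine 6
  z < 0.75
  z < 1.25
  z < 1.75
Highest qualifying boundary gives stanine = 6

6


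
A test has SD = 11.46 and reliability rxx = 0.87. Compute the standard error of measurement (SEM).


SEM = SD * sqrt(1 - rxx)
SEM = 11.46 * sqrt(1 - 0.87)
SEM = 11.46 * sqrt(0.13) = 11.46 * 0.360555
SEM = 4.132

4.132


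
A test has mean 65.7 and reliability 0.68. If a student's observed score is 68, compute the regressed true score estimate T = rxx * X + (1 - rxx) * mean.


T_est = rxx * X + (1 - rxx) * mean
T_est = 0.68 * 68 + 0.32 * 65.7
T_est = 46.24 + 21.024
T_est = 67.264

67.264


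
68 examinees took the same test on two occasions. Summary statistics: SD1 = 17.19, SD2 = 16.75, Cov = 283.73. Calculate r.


r = cov(X,Y) / (SD_X * SD_Y)
r = 283.73 / (17.19 * 16.75)
r = 283.73 / 287.9325
r = 0.9854

0.9854


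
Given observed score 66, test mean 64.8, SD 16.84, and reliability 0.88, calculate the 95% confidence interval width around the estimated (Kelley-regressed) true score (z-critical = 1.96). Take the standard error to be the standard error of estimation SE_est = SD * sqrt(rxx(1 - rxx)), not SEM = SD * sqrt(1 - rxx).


True score estimate = 0.88*66 + 0.12*64.8 = 65.856
SE_est = SD * sqrt(rxx * (1 - rxx)) = 16.84 * sqrt(0.88 * 0.12) = 16.84 * sqrt(0.1056) = 5.472352
CI = T_est +/- z * SE_est, so width = 2 * z * SE_est = 2 * 1.96 * 5.472352
Width = 21.4516

21.4516


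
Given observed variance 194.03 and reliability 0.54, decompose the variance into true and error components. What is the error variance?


var_true = rxx * var_obs = 0.54 * 194.03 = 104.7762
var_error = var_obs - var_true
var_error = 194.03 - 104.7762
var_error = 89.2538

89.2538


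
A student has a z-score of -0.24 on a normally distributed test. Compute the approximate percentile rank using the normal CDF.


CDF(z) = 0.5 * (1 + erf(z/sqrt(2)))
erf(-0.1697) = -0.1897
CDF = 0.4052
Percentile rank = 0.4052 * 100 = 40.52

40.52


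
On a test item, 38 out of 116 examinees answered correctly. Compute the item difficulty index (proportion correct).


Item difficulty p = number correct / total examinees
p = 38 / 116
p = 0.3276

0.3276


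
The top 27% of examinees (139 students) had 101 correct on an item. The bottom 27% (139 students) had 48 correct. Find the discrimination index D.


p_upper = 101/139 = 0.7266
p_lower = 48/139 = 0.3453
D = 0.7266 - 0.3453 = 0.3813

0.3813


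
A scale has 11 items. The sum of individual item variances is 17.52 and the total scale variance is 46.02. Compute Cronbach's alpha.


alpha = (k/(k-1)) * (1 - sum(si^2)/s_total^2)
= (11/10) * (1 - 17.52/46.02)
alpha = 0.6812

0.6812


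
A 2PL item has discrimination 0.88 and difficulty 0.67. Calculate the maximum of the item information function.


For 2PL, max info at theta = b = 0.67
I_max = a^2 / 4 = 0.88^2 / 4
= 0.7744 / 4
I_max = 0.1936

0.1936


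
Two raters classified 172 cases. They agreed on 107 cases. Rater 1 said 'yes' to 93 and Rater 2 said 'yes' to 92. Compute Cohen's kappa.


P_o = 107/172 = 0.622093
P_e = (93*92 + 79*80) / 29584 = 0.502839
kappa = (P_o - P_e) / (1 - P_e)
kappa = (0.622093 - 0.502839) / (1 - 0.502839)
kappa = 0.2399

0.2399


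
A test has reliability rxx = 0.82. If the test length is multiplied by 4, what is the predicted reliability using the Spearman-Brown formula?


r_new = (n * rxx) / (1 + (n-1) * rxx)
r_new = (4 * 0.82) / (1 + 3 * 0.82)
r_new = 3.28 / 3.46
r_new = 0.948

0.948


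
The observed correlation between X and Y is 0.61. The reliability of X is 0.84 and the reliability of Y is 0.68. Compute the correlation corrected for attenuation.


r_corrected = rxy / sqrt(rxx * ryy)
= 0.61 / sqrt(0.84 * 0.68)
= 0.61 / sqrt(0.5712)
= 0.61 / 0.755778
r_corrected = 0.8071

0.8071


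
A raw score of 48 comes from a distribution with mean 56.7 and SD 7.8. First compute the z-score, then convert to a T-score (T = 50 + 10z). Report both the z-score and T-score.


z = (X - mean) / SD = (48 - 56.7) / 7.8
z = -8.7 / 7.8
z = -1.1154
T-score = T = 50 + 10z
Carry z at full precision (z = -8.7 / 7.8) into the conversion:
T-score = 50 + 10 * (-8.7 / 7.8) = 50 + -87 / 7.8
T-score = 50 + -11.1538
T-score = 38.8462

38.8462


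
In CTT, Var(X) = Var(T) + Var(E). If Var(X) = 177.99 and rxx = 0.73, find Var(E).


var_true = rxx * var_obs = 0.73 * 177.99 = 129.9327
var_error = var_obs - var_true
var_error = 177.99 - 129.9327
var_error = 48.0573

48.0573


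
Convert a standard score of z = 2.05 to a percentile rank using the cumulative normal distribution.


CDF(z) = 0.5 * (1 + erf(z/sqrt(2)))
erf(1.4496) = 0.9596
CDF = 0.9798
Percentile rank = 0.9798 * 100 = 97.98

97.98


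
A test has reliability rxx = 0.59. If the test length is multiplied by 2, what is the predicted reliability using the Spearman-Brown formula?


r_new = (n * rxx) / (1 + (n-1) * rxx)
r_new = (2 * 0.59) / (1 + 1 * 0.59)
r_new = 1.18 / 1.59
r_new = 0.7421

0.7421


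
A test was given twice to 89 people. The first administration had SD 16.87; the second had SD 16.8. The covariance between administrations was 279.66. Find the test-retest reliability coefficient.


r = cov(X,Y) / (SD_X * SD_Y)
r = 279.66 / (16.87 * 16.8)
r = 279.66 / 283.416
r = 0.9867

0.9867


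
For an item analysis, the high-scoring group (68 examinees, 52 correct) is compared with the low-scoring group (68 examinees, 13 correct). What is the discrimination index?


p_upper = 52/68 = 0.7647
p_lower = 13/68 = 0.1912
D = 0.7647 - 0.1912 = 0.5735

0.5735


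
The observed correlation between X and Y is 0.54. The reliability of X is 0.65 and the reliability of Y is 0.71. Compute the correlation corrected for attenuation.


r_corrected = rxy / sqrt(rxx * ryy)
= 0.54 / sqrt(0.65 * 0.71)
= 0.54 / sqrt(0.4615)
= 0.54 / 0.679338
r_corrected = 0.7949

0.7949


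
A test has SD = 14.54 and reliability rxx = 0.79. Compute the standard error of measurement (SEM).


SEM = SD * sqrt(1 - rxx)
SEM = 14.54 * sqrt(1 - 0.79)
SEM = 14.54 * sqrt(0.21) = 14.54 * 0.458258
SEM = 6.6631

6.6631


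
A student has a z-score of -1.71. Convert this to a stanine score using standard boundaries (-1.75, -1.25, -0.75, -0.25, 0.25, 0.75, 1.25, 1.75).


Stanine boundaries: [-1.75, -1.25, -0.75, -0.25, 0.25, 0.75, 1.25, 1.75]
z = -1.71
Check each boundary:
  z >= -1.75 -> could be stanine 2
  z < -1.25
  z < -0.75
  z < -0.25
  z < 0.25
  z < 0.75
  z < 1.25
  z < 1.75
Highest qualifying boundary gives stanine = 2

2


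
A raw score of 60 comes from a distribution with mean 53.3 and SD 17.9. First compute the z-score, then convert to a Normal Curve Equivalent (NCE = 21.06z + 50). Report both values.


z = (X - mean) / SD = (60 - 53.3) / 17.9
z = 6.7 / 17.9
z = 0.3743
NCE = NCE = 21.06z + 50
Carry z at full precision (z = 6.7 / 17.9) into the conversion:
NCE = 21.06 * (6.7 / 17.9) + 50 = 141.102 / 17.9 + 50
NCE = 7.8828 + 50
NCE = 57.8828

57.8828


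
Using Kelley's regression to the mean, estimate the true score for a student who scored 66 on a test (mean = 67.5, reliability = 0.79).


T_est = rxx * X + (1 - rxx) * mean
T_est = 0.79 * 66 + 0.21 * 67.5
T_est = 52.14 + 14.175
T_est = 66.315

66.315


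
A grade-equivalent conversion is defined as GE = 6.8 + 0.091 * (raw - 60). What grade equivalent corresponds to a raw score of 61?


raw - median = 61 - 60 = 1
slope * diff = 0.091 * 1 = 0.091
GE = 6.8 + 0.091
GE = 6.891

6.891


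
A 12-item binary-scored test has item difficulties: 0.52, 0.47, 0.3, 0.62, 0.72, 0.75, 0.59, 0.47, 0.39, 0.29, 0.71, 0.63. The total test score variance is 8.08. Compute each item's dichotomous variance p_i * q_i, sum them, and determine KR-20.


For each item, compute p_i * q_i:
  Item 1: 0.52 * 0.48 = 0.2496
  Item 2: 0.47 * 0.53 = 0.2491
  Item 3: 0.3 * 0.7 = 0.21
  Item 4: 0.62 * 0.38 = 0.2356
  Item 5: 0.72 * 0.28 = 0.2016
  Item 6: 0.75 * 0.25 = 0.1875
  Item 7: 0.59 * 0.41 = 0.2419
  Item 8: 0.47 * 0.53 = 0.2491
  Item 9: 0.39 * 0.61 = 0.2379
  Item 10: 0.29 * 0.71 = 0.2059
  Item 11: 0.71 * 0.29 = 0.2059
  Item 12: 0.63 * 0.37 = 0.2331
Sum(p_i * q_i) = 0.2496 + 0.2491 + 0.21 + 0.2356 + 0.2016 + 0.1875 + 0.2419 + 0.2491 + 0.2379 + 0.2059 + 0.2059 + 0.2331 = 2.7072
KR-20 = (k/(k-1)) * (1 - Sum(p_i*q_i) / Var_total)
= (12/11) * (1 - 2.7072/8.08)
= 1.0909 * 0.665
KR-20 = 0.7254

0.7254


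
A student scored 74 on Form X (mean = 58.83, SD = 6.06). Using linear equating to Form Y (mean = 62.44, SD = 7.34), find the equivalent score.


slope = SD_Y / SD_X = 7.34 / 6.06 ~ 1.2112
intercept = mean_Y - slope * mean_X = 62.44 - (7.34 / 6.06) * 58.83 ~ -8.8161
Y = slope * X + intercept. To avoid rounding drift from the rounded slope/intercept, evaluate the equivalent form Y = mean_Y + SD_Y * (X - mean_X) / SD_X at full precision:
Y = 62.44 + 7.34 * (74 - 58.83) / 6.06
Y = 62.44 + 7.34 * 15.17 / 6.06
Y = 62.44 + 111.3478 / 6.06
Y = 62.44 + 18.3742
Y = 80.8142

80.8142


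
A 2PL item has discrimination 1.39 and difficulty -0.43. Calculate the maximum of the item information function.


For 2PL, max info at theta = b = -0.43
I_max = a^2 / 4 = 1.39^2 / 4
= 1.9321 / 4
I_max = 0.483

0.483


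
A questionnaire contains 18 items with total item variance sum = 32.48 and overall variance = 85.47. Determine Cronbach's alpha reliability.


alpha = (k/(k-1)) * (1 - sum(si^2)/s_total^2)
= (18/17) * (1 - 32.48/85.47)
alpha = 0.6565

0.6565
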